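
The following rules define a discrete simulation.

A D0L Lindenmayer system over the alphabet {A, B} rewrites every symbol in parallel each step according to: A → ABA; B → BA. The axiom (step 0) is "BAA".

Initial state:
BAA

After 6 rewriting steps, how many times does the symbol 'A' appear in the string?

t=0: BAA
t=1: BAABAABA
t=2: BAABAABABAABAABABAABA
t=3: BAABAABABAABAABABAABABAABAABABAABAABABAABABAABAABABAABA
t=4: BAABAABABAABAABABAABABAABAABABAABAABABAABABAABAABABAABABAA…ABAABABAABABAABAABABAABABAABAABABAABAABABAABABAABAABABAABA  (len 144)
t=5: BAABAABABAABAABABAABABAABAABABAABAABABAABABAABAABABAABABAA…ABAABABAABABAABAABABAABABAABAABABAABAABABAABABAABAABABAABA  (len 377)
t=6: BAABAABABAABAABABAABABAABAABABAABAABABAABABAABAABABAABABAA…ABAABABAABABAABAABABAABABAABAABABAABAABABAABABAABAABABAABA  (len 987)

610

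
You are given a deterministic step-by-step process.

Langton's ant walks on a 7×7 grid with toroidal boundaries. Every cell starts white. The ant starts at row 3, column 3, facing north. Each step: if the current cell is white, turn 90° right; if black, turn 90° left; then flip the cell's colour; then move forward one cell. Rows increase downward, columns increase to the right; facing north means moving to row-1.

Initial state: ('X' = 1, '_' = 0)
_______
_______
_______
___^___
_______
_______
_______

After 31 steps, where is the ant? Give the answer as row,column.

gen 0: _______
_______
_______
___^___
_______
_______
_______
gen 1: _______
_______
_______
___X>__
_______
_______
_______
gen 2: _______
_______
_______
___XX__
____v__
_______
_______
gen 3: _______
_______
_______
___XX__
___<X__
_______
_______
gen 4: _______
_______
_______
___^X__
___XX__
_______
_______
gen 5: _______
_______
_______
__<_X__
___XX__
_______
_______
gen 6: _______
_______
__^____
__X_X__
___XX__
_______
_______
gen 7: _______
_______
__X>___
__X_X__
___XX__
_______
_______
gen 8: _______
_______
__XX___
__XvX__
___XX__
_______
_______
gen 9: _______
_______
__XX___
__<XX__
___XX__
_______
_______
gen 10: _______
_______
__XX___
___XX__
__vXX__
_______
_______
gen 11: _______
_______
__XX___
___XX__
_<XXX__
_______
_______
gen 12: _______
_______
__XX___
_^_XX__
_XXXX__
_______
_______
gen 13: _______
_______
__XX___
_X>XX__
_XXXX__
_______
_______
gen 14: _______
_______
__XX___
_XXXX__
_XvXX__
_______
_______
gen 15: _______
_______
__XX___
_XXXX__
_X_>X__
_______
_______
gen 16: _______
_______
__XX___
_XX^X__
_X__X__
_______
_______
gen 17: _______
_______
__XX___
_X<_X__
_X__X__
_______
_______
gen 18: _______
_______
__XX___
_X__X__
_Xv_X__
_______
_______
gen 19: _______
_______
__XX___
_X__X__
_<X_X__
_______
_______
gen 20: _______
_______
__XX___
_X__X__
__X_X__
_v_____
_______
gen 21: _______
_______
__XX___
_X__X__
__X_X__
<X_____
_______
gen 22: _______
_______
__XX___
_X__X__
^_X_X__
XX_____
_______
gen 23: _______
_______
__XX___
_X__X__
X>X_X__
XX_____
_______
gen 24: _______
_______
__XX___
_X__X__
XXX_X__
Xv_____
_______
gen 25: _______
_______
__XX___
_X__X__
XXX_X__
X_>____
_______
gen 26: _______
_______
__XX___
_X__X__
XXX_X__
X_X____
__v____
gen 27: _______
_______
__XX___
_X__X__
XXX_X__
X_X____
_<X____
gen 28: _______
_______
__XX___
_X__X__
XXX_X__
X^X____
_XX____
gen 29: _______
_______
__XX___
_X__X__
XXX_X__
XX>____
_XX____
gen 30: _______
_______
__XX___
_X__X__
XX^_X__
XX_____
_XX____
gen 31: _______
_______
__XX___
_X__X__
X<__X__
XX_____
_XX____

4,1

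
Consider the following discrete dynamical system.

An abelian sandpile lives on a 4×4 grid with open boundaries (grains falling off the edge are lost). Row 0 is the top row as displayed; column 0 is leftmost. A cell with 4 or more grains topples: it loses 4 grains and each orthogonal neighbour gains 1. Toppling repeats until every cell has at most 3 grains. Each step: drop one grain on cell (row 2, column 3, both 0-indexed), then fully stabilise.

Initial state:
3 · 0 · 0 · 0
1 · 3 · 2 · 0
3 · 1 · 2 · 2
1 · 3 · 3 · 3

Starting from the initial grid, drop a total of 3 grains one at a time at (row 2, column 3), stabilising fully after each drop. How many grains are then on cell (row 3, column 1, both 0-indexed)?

[0] 3 · 0 · 0 · 0
1 · 3 · 2 · 0
3 · 1 · 2 · 2
1 · 3 · 3 · 3
[1] 3 · 0 · 0 · 0
1 · 3 · 2 · 0
3 · 1 · 2 · 3
1 · 3 · 3 · 3
[2] 3 · 0 · 0 · 0
1 · 3 · 3 · 1
3 · 3 · 0 · 2
2 · 0 · 2 · 1
[3] 3 · 0 · 0 · 0
1 · 3 · 3 · 1
3 · 3 · 0 · 3
2 · 0 · 2 · 1

0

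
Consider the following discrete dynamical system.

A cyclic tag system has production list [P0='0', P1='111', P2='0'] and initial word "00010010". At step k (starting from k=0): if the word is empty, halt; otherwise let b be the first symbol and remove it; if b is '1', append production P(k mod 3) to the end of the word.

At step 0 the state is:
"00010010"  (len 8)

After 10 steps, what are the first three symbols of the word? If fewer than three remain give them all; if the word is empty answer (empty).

(empty)

gen 0: "00010010"  (len 8)
gen 1: "0010010"  (len 7)
gen 2: "010010"  (len 6)
gen 3: "10010"  (len 5)
gen 4: "00100"  (len 5)
gen 5: "0100"  (len 4)
gen 6: "100"  (len 3)
gen 7: "000"  (len 3)
gen 8: "00"  (len 2)
gen 9: "0"  (len 1)
gen 10: (halted — word empty)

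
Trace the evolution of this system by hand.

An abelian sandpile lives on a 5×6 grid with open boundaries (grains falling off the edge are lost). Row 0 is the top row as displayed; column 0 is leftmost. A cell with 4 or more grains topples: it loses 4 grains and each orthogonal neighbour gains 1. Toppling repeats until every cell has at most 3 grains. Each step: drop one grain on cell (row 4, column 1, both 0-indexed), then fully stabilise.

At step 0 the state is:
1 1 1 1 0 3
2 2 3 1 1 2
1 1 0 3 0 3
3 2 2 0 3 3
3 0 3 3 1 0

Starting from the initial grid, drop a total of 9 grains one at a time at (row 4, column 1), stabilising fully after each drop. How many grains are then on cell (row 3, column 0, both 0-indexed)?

1

t=0: 1 1 1 1 0 3
2 2 3 1 1 2
1 1 0 3 0 3
3 2 2 0 3 3
3 0 3 3 1 0
t=1: 1 1 1 1 0 3
2 2 3 1 1 2
1 1 0 3 0 3
3 2 2 0 3 3
3 1 3 3 1 0
t=2: 1 1 1 1 0 3
2 2 3 1 1 2
1 1 0 3 0 3
3 2 2 0 3 3
3 2 3 3 1 0
t=3: 1 1 1 1 0 3
2 2 3 1 1 2
1 1 0 3 0 3
3 2 2 0 3 3
3 3 3 3 1 0
t=4: 1 1 1 1 0 3
2 2 3 1 1 2
2 2 1 3 0 3
1 1 0 2 3 3
1 3 2 0 2 0
t=5: 1 1 1 1 0 3
2 2 3 1 1 2
2 2 1 3 0 3
1 2 0 2 3 3
2 0 3 0 2 0
t=6: 1 1 1 1 0 3
2 2 3 1 1 2
2 2 1 3 0 3
1 2 0 2 3 3
2 1 3 0 2 0
t=7: 1 1 1 1 0 3
2 2 3 1 1 2
2 2 1 3 0 3
1 2 0 2 3 3
2 2 3 0 2 0
t=8: 1 1 1 1 0 3
2 2 3 1 1 2
2 2 1 3 0 3
1 2 0 2 3 3
2 3 3 0 2 0
t=9: 1 1 1 1 0 3
2 2 3 1 1 2
2 2 1 3 0 3
1 3 1 2 3 3
3 1 0 1 2 0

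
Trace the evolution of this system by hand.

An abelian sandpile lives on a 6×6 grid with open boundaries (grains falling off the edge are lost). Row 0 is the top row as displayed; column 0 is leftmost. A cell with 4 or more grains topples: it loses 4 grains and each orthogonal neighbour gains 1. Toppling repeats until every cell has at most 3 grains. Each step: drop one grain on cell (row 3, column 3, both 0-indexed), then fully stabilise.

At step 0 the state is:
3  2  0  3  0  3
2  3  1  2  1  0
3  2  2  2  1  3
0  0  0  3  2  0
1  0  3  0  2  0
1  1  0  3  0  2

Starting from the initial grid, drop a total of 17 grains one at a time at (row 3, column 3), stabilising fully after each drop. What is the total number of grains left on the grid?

65

[0] 3  2  0  3  0  3
2  3  1  2  1  0
3  2  2  2  1  3
0  0  0  3  2  0
1  0  3  0  2  0
1  1  0  3  0  2
[1] 3  2  0  3  0  3
2  3  1  2  1  0
3  2  2  3  1  3
0  0  1  0  3  0
1  0  3  1  2  0
1  1  0  3  0  2
[2] 3  2  0  3  0  3
2  3  1  2  1  0
3  2  2  3  1  3
0  0  1  1  3  0
1  0  3  1  2  0
1  1  0  3  0  2
[3] 3  2  0  3  0  3
2  3  1  2  1  0
3  2  2  3  1  3
0  0  1  2  3  0
1  0  3  1  2  0
1  1  0  3  0  2
[4] 3  2  0  3  0  3
2  3  1  2  1  0
3  2  2  3  1  3
0  0  1  3  3  0
1  0  3  1  2  0
1  1  0  3  0  2
[5] 3  2  0  3  0  3
2  3  1  3  1  0
3  2  3  0  3  3
0  0  2  2  0  1
1  0  3  2  3  0
1  1  0  3  0  2
[6] 3  2  0  3  0  3
2  3  1  3  1  0
3  2  3  0  3  3
0  0  2  3  0  1
1  0  3  2  3  0
1  1  0  3  0  2
[7] 3  2  0  3  0  3
2  3  1  3  1  0
3  2  3  1  3  3
0  0  3  0  1  1
1  0  3  3  3  0
1  1  0  3  0  2
[8] 3  2  0  3  0  3
2  3  1  3  1  0
3  2  3  1  3  3
0  0  3  1  1  1
1  0  3  3  3  0
1  1  0  3  0  2
[9] 3  2  0  3  0  3
2  3  1  3  1  0
3  2  3  1  3  3
0  0  3  2  1  1
1  0  3  3  3  0
1  1  0  3  0  2
[10] 3  2  0  3  0  3
2  3  1  3  1  0
3  2  3  1  3  3
0  0  3  3  1  1
1  0  3  3  3  0
1  1  0  3  0  2
[11] 3  2  0  3  0  3
2  3  2  3  1  0
3  3  0  3  3  3
0  1  2  2  3  1
1  1  1  3  0  1
1  1  2  0  2  2
[12] 3  2  0  3  0  3
2  3  2  3  1  0
3  3  0  3  3  3
0  1  2  3  3  1
1  1  1  3  0  1
1  1  2  0  2  2
[13] 3  2  1  0  1  3
2  3  3  1  3  1
3  3  1  2  2  0
0  1  3  3  1  3
1  1  2  0  2  1
1  1  2  1  2  2
[14] 3  2  1  0  1  3
2  3  3  1  3  1
3  3  2  3  2  0
0  2  0  1  2  3
1  1  3  1  2  1
1  1  2  1  2  2
[15] 3  2  1  0  1  3
2  3  3  1  3  1
3  3  2  3  2  0
0  2  0  2  2  3
1  1  3  1  2  1
1  1  2  1  2  2
[16] 3  2  1  0  1  3
2  3  3  1  3  1
3  3  2  3  2  0
0  2  0  3  2  3
1  1  3  1  2  1
1  1  2  1  2  2
[17] 3  2  1  0  1  3
2  3  3  2  3  1
3  3  3  0  3  0
0  2  1  1  3  3
1  1  3  2  2  1
1  1  2  1  2  2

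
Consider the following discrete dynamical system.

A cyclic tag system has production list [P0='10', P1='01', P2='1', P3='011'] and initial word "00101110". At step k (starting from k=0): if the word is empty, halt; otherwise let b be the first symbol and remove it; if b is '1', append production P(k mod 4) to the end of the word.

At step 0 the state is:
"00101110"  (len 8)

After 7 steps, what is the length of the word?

[0] "00101110"  (len 8)
[1] "0101110"  (len 7)
[2] "101110"  (len 6)
[3] "011101"  (len 6)
[4] "11101"  (len 5)
[5] "110110"  (len 6)
[6] "1011001"  (len 7)
[7] "0110011"  (len 7)

7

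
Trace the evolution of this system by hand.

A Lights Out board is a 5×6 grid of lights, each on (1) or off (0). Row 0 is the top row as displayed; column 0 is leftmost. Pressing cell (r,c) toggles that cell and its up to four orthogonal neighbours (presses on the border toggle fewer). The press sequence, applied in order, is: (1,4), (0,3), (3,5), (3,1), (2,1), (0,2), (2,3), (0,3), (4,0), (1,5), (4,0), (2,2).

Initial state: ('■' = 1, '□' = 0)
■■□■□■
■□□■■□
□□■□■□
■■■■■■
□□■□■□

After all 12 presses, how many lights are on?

16

step 0: ■■□■□■
■□□■■□
□□■□■□
■■■■■■
□□■□■□
step 1: ■■□■■■
■□□□□■
□□■□□□
■■■■■■
□□■□■□
step 2: ■■■□□■
■□□■□■
□□■□□□
■■■■■■
□□■□■□
step 3: ■■■□□■
■□□■□■
□□■□□■
■■■■□□
□□■□■■
step 4: ■■■□□■
■□□■□■
□■■□□■
□□□■□□
□■■□■■
step 5: ■■■□□■
■■□■□■
■□□□□■
□■□■□□
□■■□■■
step 6: ■□□■□■
■■■■□■
■□□□□■
□■□■□□
□■■□■■
step 7: ■□□■□■
■■■□□■
■□■■■■
□■□□□□
□■■□■■
step 8: ■□■□■■
■■■■□■
■□■■■■
□■□□□□
□■■□■■
step 9: ■□■□■■
■■■■□■
■□■■■■
■■□□□□
■□■□■■
step 10: ■□■□■□
■■■■■□
■□■■■□
■■□□□□
■□■□■■
step 11: ■□■□■□
■■■■■□
■□■■■□
□■□□□□
□■■□■■
step 12: ■□■□■□
■■□■■□
■■□□■□
□■■□□□
□■■□■■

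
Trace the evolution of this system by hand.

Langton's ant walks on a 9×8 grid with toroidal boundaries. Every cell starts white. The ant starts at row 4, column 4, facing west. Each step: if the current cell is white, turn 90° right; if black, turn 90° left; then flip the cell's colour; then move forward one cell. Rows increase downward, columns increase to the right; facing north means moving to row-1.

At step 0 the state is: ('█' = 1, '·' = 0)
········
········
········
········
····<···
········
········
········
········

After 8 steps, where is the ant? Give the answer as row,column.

4,4

t=0: ········
········
········
········
····<···
········
········
········
········
t=1: ········
········
········
····^···
····█···
········
········
········
········
t=2: ········
········
········
····█>··
····█···
········
········
········
········
t=3: ········
········
········
····██··
····█v··
········
········
········
········
t=4: ········
········
········
····██··
····<█··
········
········
········
········
t=5: ········
········
········
····██··
·····█··
····v···
········
········
········
t=6: ········
········
········
····██··
·····█··
···<█···
········
········
········
t=7: ········
········
········
····██··
···^·█··
···██···
········
········
········
t=8: ········
········
········
····██··
···█>█··
···██···
········
········
········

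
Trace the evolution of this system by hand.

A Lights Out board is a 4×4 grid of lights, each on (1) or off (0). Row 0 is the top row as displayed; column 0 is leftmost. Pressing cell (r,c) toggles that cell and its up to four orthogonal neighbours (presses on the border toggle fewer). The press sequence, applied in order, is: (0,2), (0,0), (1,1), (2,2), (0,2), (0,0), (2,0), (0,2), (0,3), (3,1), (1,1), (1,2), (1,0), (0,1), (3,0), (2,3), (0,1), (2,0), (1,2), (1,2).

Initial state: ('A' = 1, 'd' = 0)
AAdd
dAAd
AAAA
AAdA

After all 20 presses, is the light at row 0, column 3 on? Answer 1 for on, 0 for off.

[0] AAdd
dAAd
AAAA
AAdA
[1] AdAA
dAdd
AAAA
AAdA
[2] dAAA
AAdd
AAAA
AAdA
[3] ddAA
ddAd
AdAA
AAdA
[4] ddAA
dddd
AAdd
AAAA
[5] dAdd
ddAd
AAdd
AAAA
[6] Addd
AdAd
AAdd
AAAA
[7] Addd
ddAd
dddd
dAAA
[8] AAAA
dddd
dddd
dAAA
[9] AAdd
dddA
dddd
dAAA
[10] AAdd
dddA
dAdd
AddA
[11] Addd
AAAA
dddd
AddA
[12] AdAd
Addd
ddAd
AddA
[13] ddAd
dAdd
AdAd
AddA
[14] AAdd
dddd
AdAd
AddA
[15] AAdd
dddd
ddAd
dAdA
[16] AAdd
dddA
dddA
dAdd
[17] ddAd
dAdA
dddA
dAdd
[18] ddAd
AAdA
AAdA
AAdd
[19] dddd
AdAd
AAAA
AAdd
[20] ddAd
AAdA
AAdA
AAdd

0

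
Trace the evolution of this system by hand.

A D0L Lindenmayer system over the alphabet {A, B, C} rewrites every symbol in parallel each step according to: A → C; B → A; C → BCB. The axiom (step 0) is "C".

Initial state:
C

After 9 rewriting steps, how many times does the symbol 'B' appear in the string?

74

t=0: C
t=1: BCB
t=2: ABCBA
t=3: CABCBAC
t=4: BCBCABCBACBCB
t=5: ABCBABCBCABCBACBCBABCBA
t=6: CABCBACABCBABCBCABCBACBCBABCBACABCBAC
t=7: BCBCABCBACBCBCABCBACABCBABCBCABCBACBCBABCBACABCBACBCBCABCBACBCB
t=8: ABCBABCBCABCBACBCBABCBABCBCABCBACBCBCABCBACABCBABCBCABCBACBCBABCBACABCBACBCBCABCBACBCBABCBABCBCABCBACBCBABCBA
t=9: CABCBACABCBABCBCABCBACBCBABCBACABCBACABCBABCBCABCBACBCBABC…CBABCBCABCBACBCBABCBACABCBACABCBABCBCABCBACBCBABCBACABCBAC  (len 183)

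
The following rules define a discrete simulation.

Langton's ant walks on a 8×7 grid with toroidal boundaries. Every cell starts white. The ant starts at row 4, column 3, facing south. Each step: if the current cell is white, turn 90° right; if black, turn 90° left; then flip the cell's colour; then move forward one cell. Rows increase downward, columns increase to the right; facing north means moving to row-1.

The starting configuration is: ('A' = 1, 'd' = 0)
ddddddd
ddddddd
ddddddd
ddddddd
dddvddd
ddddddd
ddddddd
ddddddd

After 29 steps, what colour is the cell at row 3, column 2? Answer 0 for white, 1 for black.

1

0) ddddddd
ddddddd
ddddddd
ddddddd
dddvddd
ddddddd
ddddddd
ddddddd
1) ddddddd
ddddddd
ddddddd
ddddddd
dd<Addd
ddddddd
ddddddd
ddddddd
2) ddddddd
ddddddd
ddddddd
dd^dddd
ddAAddd
ddddddd
ddddddd
ddddddd
3) ddddddd
ddddddd
ddddddd
ddA>ddd
ddAAddd
ddddddd
ddddddd
ddddddd
4) ddddddd
ddddddd
ddddddd
ddAAddd
ddAvddd
ddddddd
ddddddd
ddddddd
5) ddddddd
ddddddd
ddddddd
ddAAddd
ddAd>dd
ddddddd
ddddddd
ddddddd
6) ddddddd
ddddddd
ddddddd
ddAAddd
ddAdAdd
ddddvdd
ddddddd
ddddddd
7) ddddddd
ddddddd
ddddddd
ddAAddd
ddAdAdd
ddd<Add
ddddddd
ddddddd
8) ddddddd
ddddddd
ddddddd
ddAAddd
ddA^Add
dddAAdd
ddddddd
ddddddd
9) ddddddd
ddddddd
ddddddd
ddAAddd
ddAA>dd
dddAAdd
ddddddd
ddddddd
10) ddddddd
ddddddd
ddddddd
ddAA^dd
ddAAddd
dddAAdd
ddddddd
ddddddd
11) ddddddd
ddddddd
ddddddd
ddAAA>d
ddAAddd
dddAAdd
ddddddd
ddddddd
12) ddddddd
ddddddd
ddddddd
ddAAAAd
ddAAdvd
dddAAdd
ddddddd
ddddddd
13) ddddddd
ddddddd
ddddddd
ddAAAAd
ddAA<Ad
dddAAdd
ddddddd
ddddddd
14) ddddddd
ddddddd
ddddddd
ddAA^Ad
ddAAAAd
dddAAdd
ddddddd
ddddddd
15) ddddddd
ddddddd
ddddddd
ddA<dAd
ddAAAAd
dddAAdd
ddddddd
ddddddd
16) ddddddd
ddddddd
ddddddd
ddAddAd
ddAvAAd
dddAAdd
ddddddd
ddddddd
17) ddddddd
ddddddd
ddddddd
ddAddAd
ddAd>Ad
dddAAdd
ddddddd
ddddddd
18) ddddddd
ddddddd
ddddddd
ddAd^Ad
ddAddAd
dddAAdd
ddddddd
ddddddd
19) ddddddd
ddddddd
ddddddd
ddAdA>d
ddAddAd
dddAAdd
ddddddd
ddddddd
20) ddddddd
ddddddd
ddddd^d
ddAdAdd
ddAddAd
dddAAdd
ddddddd
ddddddd
21) ddddddd
ddddddd
dddddA>
ddAdAdd
ddAddAd
dddAAdd
ddddddd
ddddddd
22) ddddddd
ddddddd
dddddAA
ddAdAdv
ddAddAd
dddAAdd
ddddddd
ddddddd
23) ddddddd
ddddddd
dddddAA
ddAdA<A
ddAddAd
dddAAdd
ddddddd
ddddddd
24) ddddddd
ddddddd
ddddd^A
ddAdAAA
ddAddAd
dddAAdd
ddddddd
ddddddd
25) ddddddd
ddddddd
dddd<dA
ddAdAAA
ddAddAd
dddAAdd
ddddddd
ddddddd
26) ddddddd
dddd^dd
ddddAdA
ddAdAAA
ddAddAd
dddAAdd
ddddddd
ddddddd
27) ddddddd
ddddA>d
ddddAdA
ddAdAAA
ddAddAd
dddAAdd
ddddddd
ddddddd
28) ddddddd
ddddAAd
ddddAvA
ddAdAAA
ddAddAd
dddAAdd
ddddddd
ddddddd
29) ddddddd
ddddAAd
dddd<AA
ddAdAAA
ddAddAd
dddAAdd
ddddddd
ddddddd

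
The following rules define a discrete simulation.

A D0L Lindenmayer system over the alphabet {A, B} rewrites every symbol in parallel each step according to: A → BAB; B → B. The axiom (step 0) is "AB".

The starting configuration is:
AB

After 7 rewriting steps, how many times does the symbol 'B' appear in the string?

15

0) AB
1) BABB
2) BBABBB
3) BBBABBBB
4) BBBBABBBBB
5) BBBBBABBBBBB
6) BBBBBBABBBBBBB
7) BBBBBBBABBBBBBBB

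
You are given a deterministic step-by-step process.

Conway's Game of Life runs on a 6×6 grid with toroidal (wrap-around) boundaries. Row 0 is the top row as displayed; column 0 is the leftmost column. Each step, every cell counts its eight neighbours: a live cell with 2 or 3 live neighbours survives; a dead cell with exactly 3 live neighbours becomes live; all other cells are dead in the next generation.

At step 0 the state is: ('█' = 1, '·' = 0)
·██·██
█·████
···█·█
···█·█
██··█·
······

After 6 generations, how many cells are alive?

1

0) ·██·██
█·████
···█·█
···█·█
██··█·
······
1) ·██···
······
······
··██·█
█···██
··███·
2) ·██···
······
······
█··█·█
██····
█·█·█·
3) ·███··
······
······
██···█
··███·
█·██·█
4) ██·██·
··█···
█·····
██████
······
█····█
5) █████·
█·██·█
█···█·
██████
··██··
██··██
6) ······
······
······
█·····
······
······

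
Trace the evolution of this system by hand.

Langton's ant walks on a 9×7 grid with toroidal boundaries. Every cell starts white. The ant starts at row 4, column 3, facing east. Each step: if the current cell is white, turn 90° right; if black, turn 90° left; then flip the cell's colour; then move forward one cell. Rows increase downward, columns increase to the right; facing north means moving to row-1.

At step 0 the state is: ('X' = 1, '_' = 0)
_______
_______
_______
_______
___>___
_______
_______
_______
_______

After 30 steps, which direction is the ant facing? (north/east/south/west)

east

0) _______
_______
_______
_______
___>___
_______
_______
_______
_______
1) _______
_______
_______
_______
___X___
___v___
_______
_______
_______
2) _______
_______
_______
_______
___X___
__<X___
_______
_______
_______
3) _______
_______
_______
_______
__^X___
__XX___
_______
_______
_______
4) _______
_______
_______
_______
__X>___
__XX___
_______
_______
_______
5) _______
_______
_______
___^___
__X____
__XX___
_______
_______
_______
6) _______
_______
_______
___X>__
__X____
__XX___
_______
_______
_______
7) _______
_______
_______
___XX__
__X_v__
__XX___
_______
_______
_______
8) _______
_______
_______
___XX__
__X<X__
__XX___
_______
_______
_______
9) _______
_______
_______
___^X__
__XXX__
__XX___
_______
_______
_______
10) _______
_______
_______
__<_X__
__XXX__
__XX___
_______
_______
_______
11) _______
_______
__^____
__X_X__
__XXX__
__XX___
_______
_______
_______
12) _______
_______
__X>___
__X_X__
__XXX__
__XX___
_______
_______
_______
13) _______
_______
__XX___
__XvX__
__XXX__
__XX___
_______
_______
_______
14) _______
_______
__XX___
__<XX__
__XXX__
__XX___
_______
_______
_______
15) _______
_______
__XX___
___XX__
__vXX__
__XX___
_______
_______
_______
16) _______
_______
__XX___
___XX__
___>X__
__XX___
_______
_______
_______
17) _______
_______
__XX___
___^X__
____X__
__XX___
_______
_______
_______
18) _______
_______
__XX___
__<_X__
____X__
__XX___
_______
_______
_______
19) _______
_______
__^X___
__X_X__
____X__
__XX___
_______
_______
_______
20) _______
_______
_<_X___
__X_X__
____X__
__XX___
_______
_______
_______
21) _______
_^_____
_X_X___
__X_X__
____X__
__XX___
_______
_______
_______
22) _______
_X>____
_X_X___
__X_X__
____X__
__XX___
_______
_______
_______
23) _______
_XX____
_XvX___
__X_X__
____X__
__XX___
_______
_______
_______
24) _______
_XX____
_<XX___
__X_X__
____X__
__XX___
_______
_______
_______
25) _______
_XX____
__XX___
_vX_X__
____X__
__XX___
_______
_______
_______
26) _______
_XX____
__XX___
<XX_X__
____X__
__XX___
_______
_______
_______
27) _______
_XX____
^_XX___
XXX_X__
____X__
__XX___
_______
_______
_______
28) _______
_XX____
X>XX___
XXX_X__
____X__
__XX___
_______
_______
_______
29) _______
_XX____
XXXX___
XvX_X__
____X__
__XX___
_______
_______
_______
30) _______
_XX____
XXXX___
X_>_X__
____X__
__XX___
_______
_______
_______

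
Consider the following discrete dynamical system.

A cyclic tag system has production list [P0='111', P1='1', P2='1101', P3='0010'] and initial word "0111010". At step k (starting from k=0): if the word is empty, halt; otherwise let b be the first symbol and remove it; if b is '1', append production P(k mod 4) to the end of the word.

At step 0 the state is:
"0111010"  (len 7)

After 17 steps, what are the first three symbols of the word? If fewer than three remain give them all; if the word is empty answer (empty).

001

t=0: "0111010"  (len 7)
t=1: "111010"  (len 6)
t=2: "110101"  (len 6)
t=3: "101011101"  (len 9)
t=4: "010111010010"  (len 12)
t=5: "10111010010"  (len 11)
t=6: "01110100101"  (len 11)
t=7: "1110100101"  (len 10)
t=8: "1101001010010"  (len 13)
t=9: "101001010010111"  (len 15)
t=10: "010010100101111"  (len 15)
t=11: "10010100101111"  (len 14)
t=12: "00101001011110010"  (len 17)
t=13: "0101001011110010"  (len 16)
t=14: "101001011110010"  (len 15)
t=15: "010010111100101101"  (len 18)
t=16: "10010111100101101"  (len 17)
t=17: "0010111100101101111"  (len 19)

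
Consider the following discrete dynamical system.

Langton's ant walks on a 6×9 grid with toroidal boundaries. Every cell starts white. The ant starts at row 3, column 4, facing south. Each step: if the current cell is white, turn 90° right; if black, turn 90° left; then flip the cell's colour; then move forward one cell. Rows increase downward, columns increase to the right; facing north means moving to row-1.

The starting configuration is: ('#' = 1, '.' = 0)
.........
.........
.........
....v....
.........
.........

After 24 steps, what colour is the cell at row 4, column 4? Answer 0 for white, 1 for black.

1

0) .........
.........
.........
....v....
.........
.........
1) .........
.........
.........
...<#....
.........
.........
2) .........
.........
...^.....
...##....
.........
.........
3) .........
.........
...#>....
...##....
.........
.........
4) .........
.........
...##....
...#v....
.........
.........
5) .........
.........
...##....
...#.>...
.........
.........
6) .........
.........
...##....
...#.#...
.....v...
.........
7) .........
.........
...##....
...#.#...
....<#...
.........
8) .........
.........
...##....
...#^#...
....##...
.........
9) .........
.........
...##....
...##>...
....##...
.........
10) .........
.........
...##^...
...##....
....##...
.........
11) .........
.........
...###>..
...##....
....##...
.........
12) .........
.........
...####..
...##.v..
....##...
.........
13) .........
.........
...####..
...##<#..
....##...
.........
14) .........
.........
...##^#..
...####..
....##...
.........
15) .........
.........
...#<.#..
...####..
....##...
.........
16) .........
.........
...#..#..
...#v##..
....##...
.........
17) .........
.........
...#..#..
...#.>#..
....##...
.........
18) .........
.........
...#.^#..
...#..#..
....##...
.........
19) .........
.........
...#.#>..
...#..#..
....##...
.........
20) .........
......^..
...#.#...
...#..#..
....##...
.........
21) .........
......#>.
...#.#...
...#..#..
....##...
.........
22) .........
......##.
...#.#.v.
...#..#..
....##...
.........
23) .........
......##.
...#.#<#.
...#..#..
....##...
.........
24) .........
......^#.
...#.###.
...#..#..
....##...
.........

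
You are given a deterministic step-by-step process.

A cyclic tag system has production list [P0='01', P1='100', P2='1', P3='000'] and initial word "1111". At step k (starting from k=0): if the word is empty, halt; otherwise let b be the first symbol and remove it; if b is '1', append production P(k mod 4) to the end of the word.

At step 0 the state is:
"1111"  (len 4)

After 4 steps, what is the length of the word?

9

step 0: "1111"  (len 4)
step 1: "11101"  (len 5)
step 2: "1101100"  (len 7)
step 3: "1011001"  (len 7)
step 4: "011001000"  (len 9)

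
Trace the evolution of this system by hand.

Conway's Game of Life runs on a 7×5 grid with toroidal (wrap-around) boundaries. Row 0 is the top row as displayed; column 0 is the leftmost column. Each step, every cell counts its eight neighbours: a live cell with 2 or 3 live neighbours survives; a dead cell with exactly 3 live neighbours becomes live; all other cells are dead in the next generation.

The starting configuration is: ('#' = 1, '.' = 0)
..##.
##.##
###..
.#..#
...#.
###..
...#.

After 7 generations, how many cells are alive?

step 0: ..##.
##.##
###..
.#..#
...#.
###..
...#.
step 1: ##...
.....
.....
.#.##
...##
.####
...##
step 2: #...#
.....
.....
#.###
.#...
.....
.....
step 3: .....
.....
...##
#####
#####
.....
.....
step 4: .....
.....
.#...
.....
.....
#####
.....
step 5: .....
.....
.....
.....
#####
#####
#####
step 6: #####
.....
.....
#####
.....
.....
.....
step 7: #####
#####
#####
#####
#####
.....
#####

30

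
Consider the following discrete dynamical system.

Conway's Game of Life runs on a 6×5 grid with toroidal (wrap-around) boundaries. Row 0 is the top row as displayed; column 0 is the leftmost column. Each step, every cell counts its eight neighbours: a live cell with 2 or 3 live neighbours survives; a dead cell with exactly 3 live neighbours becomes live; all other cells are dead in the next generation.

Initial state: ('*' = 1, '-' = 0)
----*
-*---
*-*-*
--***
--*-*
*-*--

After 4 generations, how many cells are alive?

11

0) ----*
-*---
*-*-*
--***
--*-*
*-*--
1) **---
-*-**
*-*-*
--*--
*-*-*
**--*
2) ---*-
---*-
*-*-*
--*--
--*-*
--**-
3) ---**
--**-
-**-*
*-*-*
-**--
--*-*
4) ----*
**---
----*
----*
--*-*
***-*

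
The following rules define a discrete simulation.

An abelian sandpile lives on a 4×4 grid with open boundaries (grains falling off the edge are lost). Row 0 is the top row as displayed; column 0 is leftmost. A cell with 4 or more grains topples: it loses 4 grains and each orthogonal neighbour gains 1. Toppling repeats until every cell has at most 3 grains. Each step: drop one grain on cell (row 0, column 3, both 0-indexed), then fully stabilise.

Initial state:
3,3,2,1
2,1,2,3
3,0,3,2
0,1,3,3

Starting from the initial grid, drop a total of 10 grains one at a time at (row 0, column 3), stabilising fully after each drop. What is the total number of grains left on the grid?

26

gen 0: 3,3,2,1
2,1,2,3
3,0,3,2
0,1,3,3
gen 1: 3,3,2,2
2,1,2,3
3,0,3,2
0,1,3,3
gen 2: 3,3,2,3
2,1,2,3
3,0,3,2
0,1,3,3
gen 3: 3,3,3,1
2,1,3,0
3,0,3,3
0,1,3,3
gen 4: 3,3,3,2
2,1,3,0
3,0,3,3
0,1,3,3
gen 5: 3,3,3,3
2,1,3,0
3,0,3,3
0,1,3,3
gen 6: 0,1,2,1
3,3,1,3
3,1,2,1
0,2,1,1
gen 7: 0,1,2,2
3,3,1,3
3,1,2,1
0,2,1,1
gen 8: 0,1,2,3
3,3,1,3
3,1,2,1
0,2,1,1
gen 9: 0,1,3,1
3,3,2,0
3,1,2,2
0,2,1,1
gen 10: 0,1,3,2
3,3,2,0
3,1,2,2
0,2,1,1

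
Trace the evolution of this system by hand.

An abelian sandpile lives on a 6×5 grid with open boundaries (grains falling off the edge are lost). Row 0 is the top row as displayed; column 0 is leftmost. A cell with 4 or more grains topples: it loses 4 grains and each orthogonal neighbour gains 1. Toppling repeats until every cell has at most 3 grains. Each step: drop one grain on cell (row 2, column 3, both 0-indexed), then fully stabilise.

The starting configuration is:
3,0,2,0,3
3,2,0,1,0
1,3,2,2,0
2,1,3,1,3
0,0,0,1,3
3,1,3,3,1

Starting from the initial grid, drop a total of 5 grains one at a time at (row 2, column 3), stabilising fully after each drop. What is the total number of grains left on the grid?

52

[0] 3,0,2,0,3
3,2,0,1,0
1,3,2,2,0
2,1,3,1,3
0,0,0,1,3
3,1,3,3,1
[1] 3,0,2,0,3
3,2,0,1,0
1,3,2,3,0
2,1,3,1,3
0,0,0,1,3
3,1,3,3,1
[2] 3,0,2,0,3
3,2,0,2,0
1,3,3,0,1
2,1,3,2,3
0,0,0,1,3
3,1,3,3,1
[3] 3,0,2,0,3
3,2,0,2,0
1,3,3,1,1
2,1,3,2,3
0,0,0,1,3
3,1,3,3,1
[4] 3,0,2,0,3
3,2,0,2,0
1,3,3,2,1
2,1,3,2,3
0,0,0,1,3
3,1,3,3,1
[5] 3,0,2,0,3
3,2,0,2,0
1,3,3,3,1
2,1,3,2,3
0,0,0,1,3
3,1,3,3,1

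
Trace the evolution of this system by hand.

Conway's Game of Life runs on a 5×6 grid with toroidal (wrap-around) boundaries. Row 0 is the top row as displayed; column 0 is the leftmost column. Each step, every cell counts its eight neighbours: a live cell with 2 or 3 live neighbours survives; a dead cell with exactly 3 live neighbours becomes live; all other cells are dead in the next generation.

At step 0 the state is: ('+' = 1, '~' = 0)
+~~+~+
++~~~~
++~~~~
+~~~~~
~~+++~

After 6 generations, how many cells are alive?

t=0: +~~+~+
++~~~~
++~~~~
+~~~~~
~~+++~
t=1: +~~+~+
~~+~~~
~~~~~+
+~++~+
+++++~
t=2: +~~~~+
+~~~++
++++++
~~~~~~
~~~~~~
t=3: +~~~+~
~~+~~~
~+++~~
++++++
~~~~~~
t=4: ~~~~~~
~~+~~~
~~~~~+
+~~~++
~~+~~~
t=5: ~~~~~~
~~~~~~
+~~~++
+~~~++
~~~~~+
t=6: ~~~~~~
~~~~~+
+~~~+~
~~~~~~
+~~~++

6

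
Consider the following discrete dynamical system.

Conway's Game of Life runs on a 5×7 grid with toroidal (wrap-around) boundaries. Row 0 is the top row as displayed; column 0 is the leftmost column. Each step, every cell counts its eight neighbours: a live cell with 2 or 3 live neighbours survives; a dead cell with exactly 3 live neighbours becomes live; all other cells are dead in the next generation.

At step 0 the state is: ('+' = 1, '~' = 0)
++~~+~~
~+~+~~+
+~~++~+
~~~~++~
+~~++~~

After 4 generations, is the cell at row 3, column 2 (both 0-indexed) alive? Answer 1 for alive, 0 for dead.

k=0  ++~~+~~
~+~+~~+
+~~++~+
~~~~++~
+~~++~~
k=1  ~+~~+++
~+~+~~+
+~++~~+
+~~~~~~
++~+~~+
k=2  ~+~++~~
~+~+~~~
~~++~~+
~~~+~~~
~++~+~~
k=3  ++~~+~~
++~~~~~
~~~++~~
~+~~+~~
~+~~+~~
k=4  ~~+~~~~
+++++~~
+++++~~
~~+~++~
~+++++~

1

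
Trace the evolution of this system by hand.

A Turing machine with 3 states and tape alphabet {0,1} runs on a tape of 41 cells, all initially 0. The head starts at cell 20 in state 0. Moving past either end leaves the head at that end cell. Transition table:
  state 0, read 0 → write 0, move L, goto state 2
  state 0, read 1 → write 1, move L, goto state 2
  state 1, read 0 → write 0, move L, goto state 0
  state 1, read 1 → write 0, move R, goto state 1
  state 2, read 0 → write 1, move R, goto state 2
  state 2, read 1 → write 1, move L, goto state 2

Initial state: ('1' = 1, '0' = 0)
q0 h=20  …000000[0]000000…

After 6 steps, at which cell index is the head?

k=0  q0 h=20  …000000[0]000000…
k=1  q2 h=19  …000000[0]000000…
k=2  q2 h=20  …000001[0]000000…
k=3  q2 h=21  …000011[0]000000…
k=4  q2 h=22  …000111[0]000000…
k=5  q2 h=23  …001111[0]000000…
k=6  q2 h=24  …011111[0]000000…

24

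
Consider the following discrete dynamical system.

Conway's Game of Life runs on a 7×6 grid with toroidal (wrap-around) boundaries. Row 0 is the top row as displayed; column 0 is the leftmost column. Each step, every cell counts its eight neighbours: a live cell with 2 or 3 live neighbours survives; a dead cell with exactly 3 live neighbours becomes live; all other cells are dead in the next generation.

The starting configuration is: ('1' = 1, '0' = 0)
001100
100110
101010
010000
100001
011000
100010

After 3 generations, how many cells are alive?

[0] 001100
100110
101010
010000
100001
011000
100010
[1] 011000
000010
101010
010000
101000
010000
000000
[2] 000000
001001
010101
101101
101000
010000
011000
[3] 011000
101010
010101
000101
101101
100000
011000

17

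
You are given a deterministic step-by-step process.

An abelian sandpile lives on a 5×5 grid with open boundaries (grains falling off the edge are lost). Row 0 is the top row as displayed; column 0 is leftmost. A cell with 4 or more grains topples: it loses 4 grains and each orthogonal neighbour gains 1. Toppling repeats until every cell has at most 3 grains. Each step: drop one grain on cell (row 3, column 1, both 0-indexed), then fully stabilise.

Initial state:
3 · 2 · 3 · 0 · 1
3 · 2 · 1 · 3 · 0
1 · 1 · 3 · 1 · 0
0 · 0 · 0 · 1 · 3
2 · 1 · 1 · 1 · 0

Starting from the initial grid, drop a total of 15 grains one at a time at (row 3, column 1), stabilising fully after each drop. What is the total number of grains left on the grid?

step 0: 3 · 2 · 3 · 0 · 1
3 · 2 · 1 · 3 · 0
1 · 1 · 3 · 1 · 0
0 · 0 · 0 · 1 · 3
2 · 1 · 1 · 1 · 0
step 1: 3 · 2 · 3 · 0 · 1
3 · 2 · 1 · 3 · 0
1 · 1 · 3 · 1 · 0
0 · 1 · 0 · 1 · 3
2 · 1 · 1 · 1 · 0
step 2: 3 · 2 · 3 · 0 · 1
3 · 2 · 1 · 3 · 0
1 · 1 · 3 · 1 · 0
0 · 2 · 0 · 1 · 3
2 · 1 · 1 · 1 · 0
step 3: 3 · 2 · 3 · 0 · 1
3 · 2 · 1 · 3 · 0
1 · 1 · 3 · 1 · 0
0 · 3 · 0 · 1 · 3
2 · 1 · 1 · 1 · 0
step 4: 3 · 2 · 3 · 0 · 1
3 · 2 · 1 · 3 · 0
1 · 2 · 3 · 1 · 0
1 · 0 · 1 · 1 · 3
2 · 2 · 1 · 1 · 0
step 5: 3 · 2 · 3 · 0 · 1
3 · 2 · 1 · 3 · 0
1 · 2 · 3 · 1 · 0
1 · 1 · 1 · 1 · 3
2 · 2 · 1 · 1 · 0
step 6: 3 · 2 · 3 · 0 · 1
3 · 2 · 1 · 3 · 0
1 · 2 · 3 · 1 · 0
1 · 2 · 1 · 1 · 3
2 · 2 · 1 · 1 · 0
step 7: 3 · 2 · 3 · 0 · 1
3 · 2 · 1 · 3 · 0
1 · 2 · 3 · 1 · 0
1 · 3 · 1 · 1 · 3
2 · 2 · 1 · 1 · 0
step 8: 3 · 2 · 3 · 0 · 1
3 · 2 · 1 · 3 · 0
1 · 3 · 3 · 1 · 0
2 · 0 · 2 · 1 · 3
2 · 3 · 1 · 1 · 0
step 9: 3 · 2 · 3 · 0 · 1
3 · 2 · 1 · 3 · 0
1 · 3 · 3 · 1 · 0
2 · 1 · 2 · 1 · 3
2 · 3 · 1 · 1 · 0
step 10: 3 · 2 · 3 · 0 · 1
3 · 2 · 1 · 3 · 0
1 · 3 · 3 · 1 · 0
2 · 2 · 2 · 1 · 3
2 · 3 · 1 · 1 · 0
step 11: 3 · 2 · 3 · 0 · 1
3 · 2 · 1 · 3 · 0
1 · 3 · 3 · 1 · 0
2 · 3 · 2 · 1 · 3
2 · 3 · 1 · 1 · 0
step 12: 3 · 2 · 3 · 0 · 1
3 · 3 · 2 · 3 · 0
2 · 1 · 1 · 2 · 0
3 · 3 · 0 · 2 · 3
3 · 0 · 3 · 1 · 0
step 13: 3 · 2 · 3 · 0 · 1
3 · 3 · 2 · 3 · 0
3 · 2 · 1 · 2 · 0
1 · 1 · 1 · 2 · 3
0 · 2 · 3 · 1 · 0
step 14: 3 · 2 · 3 · 0 · 1
3 · 3 · 2 · 3 · 0
3 · 2 · 1 · 2 · 0
1 · 2 · 1 · 2 · 3
0 · 2 · 3 · 1 · 0
step 15: 3 · 2 · 3 · 0 · 1
3 · 3 · 2 · 3 · 0
3 · 2 · 1 · 2 · 0
1 · 3 · 1 · 2 · 3
0 · 2 · 3 · 1 · 0

44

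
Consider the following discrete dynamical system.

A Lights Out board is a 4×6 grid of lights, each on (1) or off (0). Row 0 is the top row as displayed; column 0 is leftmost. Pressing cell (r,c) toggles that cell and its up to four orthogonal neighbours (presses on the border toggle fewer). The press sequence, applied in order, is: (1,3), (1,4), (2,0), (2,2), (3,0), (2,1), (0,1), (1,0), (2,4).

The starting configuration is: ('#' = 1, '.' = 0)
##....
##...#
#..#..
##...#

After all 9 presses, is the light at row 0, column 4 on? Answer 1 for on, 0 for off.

1

k=0  ##....
##...#
#..#..
##...#
k=1  ##.#..
######
#.....
##...#
k=2  ##.##.
###...
#...#.
##...#
k=3  ##.##.
.##...
.#..#.
.#...#
k=4  ##.##.
.#....
..###.
.##..#
k=5  ##.##.
.#....
#.###.
#.#..#
k=6  ##.##.
......
.#.##.
###..#
k=7  ..###.
.#....
.#.##.
###..#
k=8  #.###.
#.....
##.##.
###..#
k=9  #.###.
#...#.
##...#
###.##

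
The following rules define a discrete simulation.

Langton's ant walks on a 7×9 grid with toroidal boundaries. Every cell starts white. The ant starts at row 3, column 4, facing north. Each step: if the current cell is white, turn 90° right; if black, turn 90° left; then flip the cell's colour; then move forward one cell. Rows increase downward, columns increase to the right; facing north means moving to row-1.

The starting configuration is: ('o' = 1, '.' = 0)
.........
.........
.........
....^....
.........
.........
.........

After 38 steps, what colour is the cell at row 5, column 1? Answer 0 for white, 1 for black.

1

k=0  .........
.........
.........
....^....
.........
.........
.........
k=1  .........
.........
.........
....o>...
.........
.........
.........
k=2  .........
.........
.........
....oo...
.....v...
.........
.........
k=3  .........
.........
.........
....oo...
....<o...
.........
.........
k=4  .........
.........
.........
....^o...
....oo...
.........
.........
k=5  .........
.........
.........
...<.o...
....oo...
.........
.........
k=6  .........
.........
...^.....
...o.o...
....oo...
.........
.........
k=7  .........
.........
...o>....
...o.o...
....oo...
.........
.........
k=8  .........
.........
...oo....
...ovo...
....oo...
.........
.........
k=9  .........
.........
...oo....
...<oo...
....oo...
.........
.........
k=10  .........
.........
...oo....
....oo...
...voo...
.........
.........
k=11  .........
.........
...oo....
....oo...
..<ooo...
.........
.........
k=12  .........
.........
...oo....
..^.oo...
..oooo...
.........
.........
k=13  .........
.........
...oo....
..o>oo...
..oooo...
.........
.........
k=14  .........
.........
...oo....
..oooo...
..ovoo...
.........
.........
k=15  .........
.........
...oo....
..oooo...
..o.>o...
.........
.........
k=16  .........
.........
...oo....
..oo^o...
..o..o...
.........
.........
k=17  .........
.........
...oo....
..o<.o...
..o..o...
.........
.........
k=18  .........
.........
...oo....
..o..o...
..ov.o...
.........
.........
k=19  .........
.........
...oo....
..o..o...
..<o.o...
.........
.........
k=20  .........
.........
...oo....
..o..o...
...o.o...
..v......
.........
k=21  .........
.........
...oo....
..o..o...
...o.o...
.<o......
.........
k=22  .........
.........
...oo....
..o..o...
.^.o.o...
.oo......
.........
k=23  .........
.........
...oo....
..o..o...
.o>o.o...
.oo......
.........
k=24  .........
.........
...oo....
..o..o...
.ooo.o...
.ov......
.........
k=25  .........
.........
...oo....
..o..o...
.ooo.o...
.o.>.....
.........
k=26  .........
.........
...oo....
..o..o...
.ooo.o...
.o.o.....
...v.....
k=27  .........
.........
...oo....
..o..o...
.ooo.o...
.o.o.....
..<o.....
k=28  .........
.........
...oo....
..o..o...
.ooo.o...
.o^o.....
..oo.....
k=29  .........
.........
...oo....
..o..o...
.ooo.o...
.oo>.....
..oo.....
k=30  .........
.........
...oo....
..o..o...
.oo^.o...
.oo......
..oo.....
k=31  .........
.........
...oo....
..o..o...
.o<..o...
.oo......
..oo.....
k=32  .........
.........
...oo....
..o..o...
.o...o...
.ov......
..oo.....
k=33  .........
.........
...oo....
..o..o...
.o...o...
.o.>.....
..oo.....
k=34  .........
.........
...oo....
..o..o...
.o...o...
.o.o.....
..ov.....
k=35  .........
.........
...oo....
..o..o...
.o...o...
.o.o.....
..o.>....
k=36  ....v....
.........
...oo....
..o..o...
.o...o...
.o.o.....
..o.o....
k=37  ...<o....
.........
...oo....
..o..o...
.o...o...
.o.o.....
..o.o....
k=38  ...oo....
.........
...oo....
..o..o...
.o...o...
.o.o.....
..o^o....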